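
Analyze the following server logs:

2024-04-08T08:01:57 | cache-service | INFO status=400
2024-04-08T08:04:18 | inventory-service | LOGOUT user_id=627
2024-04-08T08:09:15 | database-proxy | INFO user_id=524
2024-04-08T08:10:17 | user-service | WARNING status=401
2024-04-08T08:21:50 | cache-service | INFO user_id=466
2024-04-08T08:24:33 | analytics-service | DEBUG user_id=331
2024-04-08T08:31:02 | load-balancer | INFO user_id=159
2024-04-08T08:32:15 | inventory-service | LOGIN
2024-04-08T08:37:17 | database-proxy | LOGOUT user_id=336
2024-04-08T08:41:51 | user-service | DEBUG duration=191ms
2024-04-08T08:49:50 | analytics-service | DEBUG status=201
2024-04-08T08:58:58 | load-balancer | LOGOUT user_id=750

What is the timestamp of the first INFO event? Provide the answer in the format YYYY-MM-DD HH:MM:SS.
2024-04-08 08:01:57

To find the first event:

1. Filter for all INFO events
2. Sort by timestamp
3. Select the first one
4. Timestamp: 2024-04-08 08:01:57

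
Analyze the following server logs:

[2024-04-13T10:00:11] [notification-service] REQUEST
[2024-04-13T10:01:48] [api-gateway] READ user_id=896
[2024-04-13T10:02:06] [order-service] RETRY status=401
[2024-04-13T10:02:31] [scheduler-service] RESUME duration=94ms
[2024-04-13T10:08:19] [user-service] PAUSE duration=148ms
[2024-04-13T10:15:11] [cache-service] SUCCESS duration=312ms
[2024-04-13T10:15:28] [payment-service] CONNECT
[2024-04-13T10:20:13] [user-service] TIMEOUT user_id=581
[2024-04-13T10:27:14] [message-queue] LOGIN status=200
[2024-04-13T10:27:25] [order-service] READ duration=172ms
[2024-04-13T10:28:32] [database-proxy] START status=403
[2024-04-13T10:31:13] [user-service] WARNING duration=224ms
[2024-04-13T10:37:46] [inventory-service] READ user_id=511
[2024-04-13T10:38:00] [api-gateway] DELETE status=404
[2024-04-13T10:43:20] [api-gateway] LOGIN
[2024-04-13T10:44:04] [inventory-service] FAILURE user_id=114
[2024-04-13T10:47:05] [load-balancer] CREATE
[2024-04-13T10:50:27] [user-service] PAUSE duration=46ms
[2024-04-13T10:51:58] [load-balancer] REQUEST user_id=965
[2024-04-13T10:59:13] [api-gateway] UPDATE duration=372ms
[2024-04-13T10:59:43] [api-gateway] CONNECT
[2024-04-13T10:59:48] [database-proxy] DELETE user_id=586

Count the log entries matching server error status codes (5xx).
0

To find matching entries:

1. Pattern to match: server error status codes (5xx)
2. Scan each log entry for the pattern
3. Count matches: 0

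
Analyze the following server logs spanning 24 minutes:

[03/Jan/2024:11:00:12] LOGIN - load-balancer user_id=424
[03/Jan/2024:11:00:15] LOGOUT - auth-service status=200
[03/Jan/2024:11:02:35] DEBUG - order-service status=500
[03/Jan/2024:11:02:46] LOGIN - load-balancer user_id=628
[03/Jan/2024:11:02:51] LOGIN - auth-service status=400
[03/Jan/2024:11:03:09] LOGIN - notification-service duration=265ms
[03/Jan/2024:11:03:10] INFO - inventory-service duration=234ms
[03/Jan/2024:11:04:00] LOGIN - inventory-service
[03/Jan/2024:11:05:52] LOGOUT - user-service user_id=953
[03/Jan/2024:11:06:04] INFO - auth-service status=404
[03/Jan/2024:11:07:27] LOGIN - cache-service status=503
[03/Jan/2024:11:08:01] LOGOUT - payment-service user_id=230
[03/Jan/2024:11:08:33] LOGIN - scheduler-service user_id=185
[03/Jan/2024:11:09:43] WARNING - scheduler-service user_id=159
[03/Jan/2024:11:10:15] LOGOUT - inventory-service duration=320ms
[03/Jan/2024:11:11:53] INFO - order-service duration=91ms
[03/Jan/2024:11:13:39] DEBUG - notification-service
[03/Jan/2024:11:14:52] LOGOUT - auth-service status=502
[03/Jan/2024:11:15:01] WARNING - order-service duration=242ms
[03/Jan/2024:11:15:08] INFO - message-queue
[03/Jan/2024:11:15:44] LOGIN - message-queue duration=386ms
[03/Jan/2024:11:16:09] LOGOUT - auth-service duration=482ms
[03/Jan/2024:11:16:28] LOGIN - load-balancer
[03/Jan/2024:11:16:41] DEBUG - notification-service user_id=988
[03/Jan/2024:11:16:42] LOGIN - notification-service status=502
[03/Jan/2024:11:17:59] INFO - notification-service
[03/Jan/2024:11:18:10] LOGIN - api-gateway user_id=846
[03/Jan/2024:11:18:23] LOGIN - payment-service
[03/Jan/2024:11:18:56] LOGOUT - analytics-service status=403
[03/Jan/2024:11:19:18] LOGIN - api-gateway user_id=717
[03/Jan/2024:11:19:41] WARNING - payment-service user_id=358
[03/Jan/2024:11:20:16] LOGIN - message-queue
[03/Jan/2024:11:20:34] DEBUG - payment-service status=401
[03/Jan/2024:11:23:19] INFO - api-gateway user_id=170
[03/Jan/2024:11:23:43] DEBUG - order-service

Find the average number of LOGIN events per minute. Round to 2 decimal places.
0.58

To calculate the rate:

1. Count total LOGIN events: 14
2. Total time period: 24 minutes
3. Rate = 14 / 24 = 0.58 events per minute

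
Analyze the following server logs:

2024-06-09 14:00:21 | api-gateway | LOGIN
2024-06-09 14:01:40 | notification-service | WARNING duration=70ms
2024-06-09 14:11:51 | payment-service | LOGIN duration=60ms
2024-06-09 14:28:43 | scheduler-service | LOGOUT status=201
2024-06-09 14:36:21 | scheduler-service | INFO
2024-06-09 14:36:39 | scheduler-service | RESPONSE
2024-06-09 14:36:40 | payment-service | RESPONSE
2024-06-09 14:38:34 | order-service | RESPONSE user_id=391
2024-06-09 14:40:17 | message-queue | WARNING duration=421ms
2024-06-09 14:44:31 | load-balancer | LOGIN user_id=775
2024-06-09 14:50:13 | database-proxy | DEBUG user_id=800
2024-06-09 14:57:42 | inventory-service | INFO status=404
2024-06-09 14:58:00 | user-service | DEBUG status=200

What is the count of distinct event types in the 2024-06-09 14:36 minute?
2

To count unique event types:

1. Filter events in the minute starting at 2024-06-09 14:36
2. Extract event types from matching entries
3. Count unique types: 2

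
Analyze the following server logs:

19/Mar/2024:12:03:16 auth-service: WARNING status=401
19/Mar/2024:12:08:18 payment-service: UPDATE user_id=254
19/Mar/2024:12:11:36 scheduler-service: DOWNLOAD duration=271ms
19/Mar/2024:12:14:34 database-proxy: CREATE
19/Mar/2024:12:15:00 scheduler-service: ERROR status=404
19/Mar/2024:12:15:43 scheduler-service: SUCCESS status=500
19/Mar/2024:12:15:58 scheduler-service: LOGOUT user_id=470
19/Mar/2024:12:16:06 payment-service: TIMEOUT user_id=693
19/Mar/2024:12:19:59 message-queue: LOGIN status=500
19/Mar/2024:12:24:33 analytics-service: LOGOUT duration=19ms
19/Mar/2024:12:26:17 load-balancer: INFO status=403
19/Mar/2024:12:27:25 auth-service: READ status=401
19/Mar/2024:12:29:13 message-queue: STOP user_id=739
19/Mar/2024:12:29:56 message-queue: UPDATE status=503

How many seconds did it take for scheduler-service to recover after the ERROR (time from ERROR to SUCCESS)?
43

To calculate recovery time:

1. Find ERROR event for scheduler-service: 19/Mar/2024:12:15:00
2. Find next SUCCESS event for scheduler-service: 19/Mar/2024:12:15:43
3. Recovery time: 19/Mar/2024:12:15:43 - 19/Mar/2024:12:15:00 = 43 seconds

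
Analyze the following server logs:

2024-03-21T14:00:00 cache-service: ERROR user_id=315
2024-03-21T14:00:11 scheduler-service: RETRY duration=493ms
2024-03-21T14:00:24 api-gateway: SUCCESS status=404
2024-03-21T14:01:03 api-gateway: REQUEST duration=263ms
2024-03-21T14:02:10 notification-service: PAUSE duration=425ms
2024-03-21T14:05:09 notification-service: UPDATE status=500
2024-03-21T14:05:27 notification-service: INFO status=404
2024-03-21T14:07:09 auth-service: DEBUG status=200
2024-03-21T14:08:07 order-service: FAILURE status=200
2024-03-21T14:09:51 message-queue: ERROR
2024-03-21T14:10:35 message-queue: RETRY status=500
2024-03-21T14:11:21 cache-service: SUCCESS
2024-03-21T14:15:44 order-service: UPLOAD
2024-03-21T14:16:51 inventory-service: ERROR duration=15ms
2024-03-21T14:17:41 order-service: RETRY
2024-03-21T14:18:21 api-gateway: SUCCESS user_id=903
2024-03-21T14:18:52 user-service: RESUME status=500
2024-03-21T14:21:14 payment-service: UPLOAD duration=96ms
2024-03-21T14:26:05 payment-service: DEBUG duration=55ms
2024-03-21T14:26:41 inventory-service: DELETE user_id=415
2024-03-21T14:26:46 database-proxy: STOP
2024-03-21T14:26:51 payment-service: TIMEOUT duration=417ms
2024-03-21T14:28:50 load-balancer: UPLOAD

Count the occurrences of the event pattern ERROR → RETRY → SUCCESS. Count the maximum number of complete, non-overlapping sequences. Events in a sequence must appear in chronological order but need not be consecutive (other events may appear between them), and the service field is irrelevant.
3

To count sequences:

1. Look for pattern: ERROR → RETRY → SUCCESS
2. Greedily scan the log in chronological order, matching each sequence element in turn (ignoring service)
3. Each time the full pattern completes, increment the count and restart matching from the next event
4. Complete non-overlapping sequences found: 3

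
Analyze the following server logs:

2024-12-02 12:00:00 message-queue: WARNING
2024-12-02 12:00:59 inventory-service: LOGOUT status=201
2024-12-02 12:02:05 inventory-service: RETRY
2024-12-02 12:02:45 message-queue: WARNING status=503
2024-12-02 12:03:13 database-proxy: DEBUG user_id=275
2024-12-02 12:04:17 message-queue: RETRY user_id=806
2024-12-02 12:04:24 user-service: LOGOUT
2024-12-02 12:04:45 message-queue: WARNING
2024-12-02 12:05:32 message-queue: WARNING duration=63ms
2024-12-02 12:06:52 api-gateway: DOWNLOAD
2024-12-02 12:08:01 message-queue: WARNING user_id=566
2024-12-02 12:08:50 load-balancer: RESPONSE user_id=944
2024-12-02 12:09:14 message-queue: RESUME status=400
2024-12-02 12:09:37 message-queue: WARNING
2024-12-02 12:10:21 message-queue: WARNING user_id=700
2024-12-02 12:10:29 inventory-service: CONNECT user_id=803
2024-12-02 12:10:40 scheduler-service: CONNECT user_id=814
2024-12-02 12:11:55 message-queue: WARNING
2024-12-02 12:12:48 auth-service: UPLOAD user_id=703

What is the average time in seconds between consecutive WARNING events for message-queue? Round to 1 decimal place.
102.1

To calculate average interval:

1. Find all WARNING events for message-queue in order
2. Calculate time gaps between consecutive events
3. Compute mean of gaps: 715 / 7 = 102.1 seconds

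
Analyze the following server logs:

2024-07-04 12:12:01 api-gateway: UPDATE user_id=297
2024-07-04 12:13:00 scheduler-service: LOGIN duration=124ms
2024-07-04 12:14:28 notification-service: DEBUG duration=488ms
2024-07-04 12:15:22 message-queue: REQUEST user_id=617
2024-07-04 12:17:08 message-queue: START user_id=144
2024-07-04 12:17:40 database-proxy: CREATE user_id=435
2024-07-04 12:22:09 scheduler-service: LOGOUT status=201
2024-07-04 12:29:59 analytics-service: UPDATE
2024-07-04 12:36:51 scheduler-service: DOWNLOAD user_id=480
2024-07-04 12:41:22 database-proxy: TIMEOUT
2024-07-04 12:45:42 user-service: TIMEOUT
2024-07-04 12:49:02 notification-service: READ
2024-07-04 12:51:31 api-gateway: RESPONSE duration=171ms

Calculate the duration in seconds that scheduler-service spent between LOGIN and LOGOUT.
549

To calculate state duration:

1. Find LOGIN event for scheduler-service: 2024-07-04 12:13:00
2. Find LOGOUT event for scheduler-service: 2024-07-04 12:22:09
3. Calculate duration: 2024-07-04 12:22:09 - 2024-07-04 12:13:00 = 549 seconds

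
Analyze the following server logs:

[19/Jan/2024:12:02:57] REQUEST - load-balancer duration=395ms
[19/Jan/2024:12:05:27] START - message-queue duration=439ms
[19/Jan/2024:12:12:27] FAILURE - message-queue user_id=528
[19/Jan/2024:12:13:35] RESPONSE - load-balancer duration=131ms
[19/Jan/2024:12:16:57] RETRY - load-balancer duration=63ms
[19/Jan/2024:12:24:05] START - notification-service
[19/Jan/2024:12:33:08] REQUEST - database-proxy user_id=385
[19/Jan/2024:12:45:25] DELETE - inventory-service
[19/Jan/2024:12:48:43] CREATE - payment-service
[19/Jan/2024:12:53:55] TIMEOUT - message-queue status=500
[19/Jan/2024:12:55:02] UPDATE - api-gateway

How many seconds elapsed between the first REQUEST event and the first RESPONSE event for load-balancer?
638

To find the time between events:

1. Locate the first REQUEST event for load-balancer: 19/Jan/2024:12:02:57
2. Locate the first RESPONSE event for load-balancer: 19/Jan/2024:12:13:35
3. Calculate the difference: 19/Jan/2024:12:13:35 - 19/Jan/2024:12:02:57 = 638 seconds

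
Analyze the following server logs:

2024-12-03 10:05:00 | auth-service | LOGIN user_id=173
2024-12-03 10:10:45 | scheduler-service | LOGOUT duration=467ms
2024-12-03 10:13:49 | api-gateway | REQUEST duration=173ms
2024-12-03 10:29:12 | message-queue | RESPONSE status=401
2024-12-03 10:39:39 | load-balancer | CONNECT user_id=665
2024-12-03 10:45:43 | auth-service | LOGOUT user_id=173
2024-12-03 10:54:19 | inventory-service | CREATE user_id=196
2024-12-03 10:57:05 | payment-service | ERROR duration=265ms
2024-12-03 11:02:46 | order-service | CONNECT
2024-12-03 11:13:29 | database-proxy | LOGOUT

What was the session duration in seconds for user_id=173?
2443

To calculate session duration:

1. Find LOGIN event for user_id=173: 2024-12-03 10:05:00
2. Find LOGOUT event for user_id=173: 2024-12-03 10:45:43
3. Session duration: 2024-12-03 10:45:43 - 2024-12-03 10:05:00 = 2443 seconds (40 minutes)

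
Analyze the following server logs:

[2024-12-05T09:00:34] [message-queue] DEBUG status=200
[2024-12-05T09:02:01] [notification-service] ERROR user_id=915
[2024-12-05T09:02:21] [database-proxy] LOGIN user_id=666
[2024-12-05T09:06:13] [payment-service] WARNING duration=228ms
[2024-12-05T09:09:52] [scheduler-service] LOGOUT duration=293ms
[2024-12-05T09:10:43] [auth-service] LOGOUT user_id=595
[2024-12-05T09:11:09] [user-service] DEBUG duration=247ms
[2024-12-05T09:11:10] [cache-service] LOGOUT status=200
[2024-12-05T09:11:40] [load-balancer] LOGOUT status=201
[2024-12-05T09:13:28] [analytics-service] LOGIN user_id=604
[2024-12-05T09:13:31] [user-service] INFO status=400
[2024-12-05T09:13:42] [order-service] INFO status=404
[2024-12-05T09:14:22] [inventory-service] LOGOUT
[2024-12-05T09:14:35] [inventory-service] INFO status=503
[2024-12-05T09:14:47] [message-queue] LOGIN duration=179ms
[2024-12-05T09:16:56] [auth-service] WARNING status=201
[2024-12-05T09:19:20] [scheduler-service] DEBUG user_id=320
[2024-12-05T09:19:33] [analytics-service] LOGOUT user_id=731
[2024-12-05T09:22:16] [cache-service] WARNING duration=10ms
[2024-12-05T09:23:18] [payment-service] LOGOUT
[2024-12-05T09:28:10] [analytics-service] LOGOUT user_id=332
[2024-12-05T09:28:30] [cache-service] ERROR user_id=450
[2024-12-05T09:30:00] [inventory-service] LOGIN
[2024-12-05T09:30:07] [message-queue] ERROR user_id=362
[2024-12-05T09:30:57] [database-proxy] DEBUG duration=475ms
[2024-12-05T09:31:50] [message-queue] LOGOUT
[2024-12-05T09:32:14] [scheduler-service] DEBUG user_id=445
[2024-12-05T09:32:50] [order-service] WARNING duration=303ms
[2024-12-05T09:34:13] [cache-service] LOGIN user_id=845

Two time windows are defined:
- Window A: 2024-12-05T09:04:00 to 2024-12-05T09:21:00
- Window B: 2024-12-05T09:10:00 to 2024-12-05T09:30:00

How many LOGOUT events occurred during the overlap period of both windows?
5

To find overlap events:

1. Window A: 2024-12-05T09:04:00 to 2024-12-05T09:21:00
2. Window B: 2024-12-05T09:10:00 to 2024-12-05T09:30:00
3. Overlap period: 2024-12-05T09:10:00 to 2024-12-05T09:21:00
4. Count LOGOUT events in overlap: 5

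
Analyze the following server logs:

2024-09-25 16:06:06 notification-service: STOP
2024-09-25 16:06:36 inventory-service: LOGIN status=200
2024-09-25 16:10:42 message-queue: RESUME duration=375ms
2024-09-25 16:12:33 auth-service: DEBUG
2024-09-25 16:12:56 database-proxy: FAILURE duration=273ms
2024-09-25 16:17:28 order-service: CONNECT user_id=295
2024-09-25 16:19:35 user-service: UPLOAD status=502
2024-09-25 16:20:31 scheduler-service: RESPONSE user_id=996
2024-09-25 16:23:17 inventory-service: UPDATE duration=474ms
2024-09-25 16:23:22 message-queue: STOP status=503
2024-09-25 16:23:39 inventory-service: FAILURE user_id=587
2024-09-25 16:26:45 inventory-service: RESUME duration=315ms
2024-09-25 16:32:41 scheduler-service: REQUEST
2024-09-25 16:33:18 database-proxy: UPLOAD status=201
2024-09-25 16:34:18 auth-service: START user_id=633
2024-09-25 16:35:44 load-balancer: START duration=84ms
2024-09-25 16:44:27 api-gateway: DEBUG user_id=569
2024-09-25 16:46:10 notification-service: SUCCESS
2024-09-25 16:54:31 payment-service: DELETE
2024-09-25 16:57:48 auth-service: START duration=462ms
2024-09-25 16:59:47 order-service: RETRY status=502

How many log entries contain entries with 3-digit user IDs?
5

To find matching entries:

1. Pattern to match: entries with 3-digit user IDs
2. Scan each log entry for the pattern
3. Count matches: 5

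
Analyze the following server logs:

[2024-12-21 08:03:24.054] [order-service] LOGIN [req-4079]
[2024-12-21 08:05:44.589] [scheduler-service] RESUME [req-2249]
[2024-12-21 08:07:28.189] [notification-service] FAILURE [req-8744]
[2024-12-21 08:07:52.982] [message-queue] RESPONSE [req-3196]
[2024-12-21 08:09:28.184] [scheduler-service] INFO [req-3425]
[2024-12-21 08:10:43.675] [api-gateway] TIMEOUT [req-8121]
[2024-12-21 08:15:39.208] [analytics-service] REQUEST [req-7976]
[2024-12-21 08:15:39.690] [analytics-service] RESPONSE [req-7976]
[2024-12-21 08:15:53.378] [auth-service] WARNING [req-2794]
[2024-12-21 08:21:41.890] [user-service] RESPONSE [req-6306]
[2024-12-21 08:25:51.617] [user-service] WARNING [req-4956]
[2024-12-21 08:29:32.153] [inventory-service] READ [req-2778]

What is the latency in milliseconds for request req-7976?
482

To calculate latency:

1. Find REQUEST with id req-7976: 2024-12-21 08:15:39.208
2. Find RESPONSE with id req-7976: 2024-12-21 08:15:39.690
3. Latency: 2024-12-21 08:15:39.690 - 2024-12-21 08:15:39.208 = 482ms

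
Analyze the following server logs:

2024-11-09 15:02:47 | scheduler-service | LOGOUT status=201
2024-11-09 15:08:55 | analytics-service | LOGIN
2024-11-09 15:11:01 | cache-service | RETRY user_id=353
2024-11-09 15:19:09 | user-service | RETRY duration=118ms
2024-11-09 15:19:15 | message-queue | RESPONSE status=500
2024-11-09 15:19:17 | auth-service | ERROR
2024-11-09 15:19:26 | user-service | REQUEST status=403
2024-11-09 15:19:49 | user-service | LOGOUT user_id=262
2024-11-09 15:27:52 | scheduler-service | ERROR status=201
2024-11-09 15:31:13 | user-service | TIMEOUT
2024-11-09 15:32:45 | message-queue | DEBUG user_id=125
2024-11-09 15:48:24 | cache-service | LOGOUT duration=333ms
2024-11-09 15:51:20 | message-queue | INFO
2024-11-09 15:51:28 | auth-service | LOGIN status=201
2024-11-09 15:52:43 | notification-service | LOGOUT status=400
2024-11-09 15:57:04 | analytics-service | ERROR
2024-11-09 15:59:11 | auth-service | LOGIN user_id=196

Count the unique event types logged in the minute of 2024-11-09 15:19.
5

To count unique event types:

1. Filter events in the minute starting at 2024-11-09 15:19
2. Extract event types from matching entries
3. Count unique types: 5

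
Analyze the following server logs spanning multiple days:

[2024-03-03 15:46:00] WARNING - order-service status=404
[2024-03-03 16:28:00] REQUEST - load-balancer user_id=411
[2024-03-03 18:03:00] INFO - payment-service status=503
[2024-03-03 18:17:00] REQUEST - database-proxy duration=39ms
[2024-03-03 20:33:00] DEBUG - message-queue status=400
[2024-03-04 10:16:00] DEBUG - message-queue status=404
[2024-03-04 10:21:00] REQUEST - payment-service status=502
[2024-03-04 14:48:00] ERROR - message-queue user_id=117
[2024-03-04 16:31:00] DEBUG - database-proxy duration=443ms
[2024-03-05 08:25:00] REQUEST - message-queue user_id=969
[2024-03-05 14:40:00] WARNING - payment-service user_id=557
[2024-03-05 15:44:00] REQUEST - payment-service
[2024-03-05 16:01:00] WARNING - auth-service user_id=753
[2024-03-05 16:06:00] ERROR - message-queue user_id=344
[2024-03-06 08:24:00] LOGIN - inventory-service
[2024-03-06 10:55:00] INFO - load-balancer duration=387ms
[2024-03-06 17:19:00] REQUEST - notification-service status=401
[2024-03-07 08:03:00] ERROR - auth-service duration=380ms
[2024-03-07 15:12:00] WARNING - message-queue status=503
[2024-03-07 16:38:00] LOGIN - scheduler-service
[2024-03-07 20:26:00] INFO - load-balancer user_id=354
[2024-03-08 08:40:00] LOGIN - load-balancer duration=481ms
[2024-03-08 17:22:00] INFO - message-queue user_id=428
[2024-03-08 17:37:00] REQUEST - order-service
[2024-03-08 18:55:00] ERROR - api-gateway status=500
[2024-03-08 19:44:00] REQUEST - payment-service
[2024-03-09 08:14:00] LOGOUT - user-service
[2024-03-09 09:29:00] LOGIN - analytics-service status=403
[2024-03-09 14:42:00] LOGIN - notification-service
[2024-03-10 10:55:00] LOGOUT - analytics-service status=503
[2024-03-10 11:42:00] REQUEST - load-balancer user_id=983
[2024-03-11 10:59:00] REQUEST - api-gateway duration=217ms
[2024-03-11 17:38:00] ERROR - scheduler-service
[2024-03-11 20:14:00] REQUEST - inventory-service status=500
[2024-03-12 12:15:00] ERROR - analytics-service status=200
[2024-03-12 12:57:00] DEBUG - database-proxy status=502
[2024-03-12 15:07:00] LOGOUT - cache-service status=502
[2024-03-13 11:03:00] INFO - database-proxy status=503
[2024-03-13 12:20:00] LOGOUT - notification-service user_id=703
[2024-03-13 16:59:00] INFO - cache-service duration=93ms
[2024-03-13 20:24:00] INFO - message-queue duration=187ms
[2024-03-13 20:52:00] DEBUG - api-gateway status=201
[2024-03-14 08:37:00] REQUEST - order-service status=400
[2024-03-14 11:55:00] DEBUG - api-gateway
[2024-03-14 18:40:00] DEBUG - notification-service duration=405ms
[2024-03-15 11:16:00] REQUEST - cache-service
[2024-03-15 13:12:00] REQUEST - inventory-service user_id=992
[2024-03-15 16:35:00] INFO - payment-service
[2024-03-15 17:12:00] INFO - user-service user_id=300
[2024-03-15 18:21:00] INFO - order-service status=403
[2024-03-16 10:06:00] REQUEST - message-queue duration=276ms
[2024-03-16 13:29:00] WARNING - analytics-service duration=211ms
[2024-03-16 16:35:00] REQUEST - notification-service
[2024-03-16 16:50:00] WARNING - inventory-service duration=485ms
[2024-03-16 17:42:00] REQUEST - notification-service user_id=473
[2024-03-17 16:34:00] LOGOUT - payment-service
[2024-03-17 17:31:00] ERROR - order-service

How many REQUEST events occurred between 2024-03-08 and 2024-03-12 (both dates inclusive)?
5

To filter by date range:

1. Date range: 2024-03-08 through 2024-03-12, both dates inclusive
2. Filter for REQUEST events whose date falls in this range
3. Count matching events: 5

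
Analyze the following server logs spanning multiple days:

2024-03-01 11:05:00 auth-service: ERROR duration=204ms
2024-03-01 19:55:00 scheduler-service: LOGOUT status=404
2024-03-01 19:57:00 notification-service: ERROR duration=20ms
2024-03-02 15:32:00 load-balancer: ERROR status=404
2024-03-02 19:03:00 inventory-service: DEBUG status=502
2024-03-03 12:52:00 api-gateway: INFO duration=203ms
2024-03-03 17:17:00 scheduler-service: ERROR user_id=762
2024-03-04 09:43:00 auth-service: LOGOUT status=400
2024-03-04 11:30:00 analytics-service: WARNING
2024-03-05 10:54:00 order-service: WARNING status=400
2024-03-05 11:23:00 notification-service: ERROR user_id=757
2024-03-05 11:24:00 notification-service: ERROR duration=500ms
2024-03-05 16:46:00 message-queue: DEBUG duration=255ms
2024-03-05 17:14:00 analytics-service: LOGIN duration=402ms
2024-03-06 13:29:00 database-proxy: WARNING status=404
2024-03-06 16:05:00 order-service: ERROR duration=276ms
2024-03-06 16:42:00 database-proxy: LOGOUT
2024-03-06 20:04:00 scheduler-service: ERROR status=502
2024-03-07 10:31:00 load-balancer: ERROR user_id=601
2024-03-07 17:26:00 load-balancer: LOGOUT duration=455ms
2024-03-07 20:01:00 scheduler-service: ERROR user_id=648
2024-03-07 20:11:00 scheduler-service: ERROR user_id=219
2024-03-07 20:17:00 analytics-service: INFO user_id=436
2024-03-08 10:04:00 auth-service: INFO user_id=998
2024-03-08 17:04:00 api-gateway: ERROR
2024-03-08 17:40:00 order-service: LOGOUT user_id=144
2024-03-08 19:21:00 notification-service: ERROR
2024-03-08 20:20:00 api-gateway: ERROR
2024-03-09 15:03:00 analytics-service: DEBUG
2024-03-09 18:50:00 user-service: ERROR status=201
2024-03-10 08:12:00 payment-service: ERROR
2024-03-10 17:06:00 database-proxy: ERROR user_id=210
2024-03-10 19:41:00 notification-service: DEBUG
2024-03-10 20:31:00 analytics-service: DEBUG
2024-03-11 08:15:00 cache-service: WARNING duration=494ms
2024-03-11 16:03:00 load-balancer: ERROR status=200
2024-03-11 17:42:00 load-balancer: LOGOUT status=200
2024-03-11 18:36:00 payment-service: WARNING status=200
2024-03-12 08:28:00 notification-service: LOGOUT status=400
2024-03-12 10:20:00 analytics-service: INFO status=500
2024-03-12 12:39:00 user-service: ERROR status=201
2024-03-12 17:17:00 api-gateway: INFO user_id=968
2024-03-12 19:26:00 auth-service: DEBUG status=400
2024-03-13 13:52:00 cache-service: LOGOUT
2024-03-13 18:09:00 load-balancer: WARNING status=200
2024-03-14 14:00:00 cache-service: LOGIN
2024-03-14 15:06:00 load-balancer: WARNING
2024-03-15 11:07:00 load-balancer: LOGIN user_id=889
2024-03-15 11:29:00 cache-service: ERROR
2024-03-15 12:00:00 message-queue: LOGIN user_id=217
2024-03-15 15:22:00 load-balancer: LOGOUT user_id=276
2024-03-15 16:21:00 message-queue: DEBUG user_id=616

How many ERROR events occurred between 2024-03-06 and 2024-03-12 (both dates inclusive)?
13

To filter by date range:

1. Date range: 2024-03-06 through 2024-03-12, both dates inclusive
2. Filter for ERROR events whose date falls in this range
3. Count matching events: 13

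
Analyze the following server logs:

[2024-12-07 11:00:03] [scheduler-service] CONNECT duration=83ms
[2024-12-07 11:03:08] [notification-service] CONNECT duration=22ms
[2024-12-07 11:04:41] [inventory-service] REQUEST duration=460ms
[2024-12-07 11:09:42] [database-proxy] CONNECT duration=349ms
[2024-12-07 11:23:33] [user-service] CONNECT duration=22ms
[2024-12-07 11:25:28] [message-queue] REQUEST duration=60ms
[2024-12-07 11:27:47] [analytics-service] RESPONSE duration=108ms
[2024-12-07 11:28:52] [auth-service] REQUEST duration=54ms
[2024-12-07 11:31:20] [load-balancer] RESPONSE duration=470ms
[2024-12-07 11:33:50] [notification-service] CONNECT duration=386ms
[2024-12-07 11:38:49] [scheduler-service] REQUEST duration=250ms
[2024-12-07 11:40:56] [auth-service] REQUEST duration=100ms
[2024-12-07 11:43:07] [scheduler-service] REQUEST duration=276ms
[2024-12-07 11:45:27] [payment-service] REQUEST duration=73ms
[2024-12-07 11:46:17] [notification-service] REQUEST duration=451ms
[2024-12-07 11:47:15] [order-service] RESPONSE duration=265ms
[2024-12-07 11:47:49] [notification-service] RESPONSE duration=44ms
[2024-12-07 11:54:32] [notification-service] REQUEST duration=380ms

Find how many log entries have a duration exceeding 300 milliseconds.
6

To count timeouts:

1. Threshold: 300ms
2. Extract duration from each log entry
3. Count entries where duration > 300
4. Timeout count: 6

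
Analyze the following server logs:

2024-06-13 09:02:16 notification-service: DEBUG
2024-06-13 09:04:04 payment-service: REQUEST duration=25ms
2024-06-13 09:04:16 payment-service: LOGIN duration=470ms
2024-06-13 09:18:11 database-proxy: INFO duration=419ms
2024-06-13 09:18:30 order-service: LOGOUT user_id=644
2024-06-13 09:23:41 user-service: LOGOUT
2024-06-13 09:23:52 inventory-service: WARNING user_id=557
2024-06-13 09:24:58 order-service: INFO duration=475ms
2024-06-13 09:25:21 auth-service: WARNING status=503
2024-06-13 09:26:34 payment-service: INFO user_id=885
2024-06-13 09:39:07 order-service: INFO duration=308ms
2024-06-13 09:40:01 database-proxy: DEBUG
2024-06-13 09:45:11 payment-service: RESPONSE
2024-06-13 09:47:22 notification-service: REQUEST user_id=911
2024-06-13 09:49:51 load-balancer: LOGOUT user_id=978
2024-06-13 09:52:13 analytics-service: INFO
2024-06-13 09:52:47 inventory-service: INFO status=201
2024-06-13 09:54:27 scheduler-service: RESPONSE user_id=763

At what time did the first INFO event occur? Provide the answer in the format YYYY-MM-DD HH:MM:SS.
2024-06-13 09:18:11

To find the first event:

1. Filter for all INFO events
2. Sort by timestamp
3. Select the first one
4. Timestamp: 2024-06-13 09:18:11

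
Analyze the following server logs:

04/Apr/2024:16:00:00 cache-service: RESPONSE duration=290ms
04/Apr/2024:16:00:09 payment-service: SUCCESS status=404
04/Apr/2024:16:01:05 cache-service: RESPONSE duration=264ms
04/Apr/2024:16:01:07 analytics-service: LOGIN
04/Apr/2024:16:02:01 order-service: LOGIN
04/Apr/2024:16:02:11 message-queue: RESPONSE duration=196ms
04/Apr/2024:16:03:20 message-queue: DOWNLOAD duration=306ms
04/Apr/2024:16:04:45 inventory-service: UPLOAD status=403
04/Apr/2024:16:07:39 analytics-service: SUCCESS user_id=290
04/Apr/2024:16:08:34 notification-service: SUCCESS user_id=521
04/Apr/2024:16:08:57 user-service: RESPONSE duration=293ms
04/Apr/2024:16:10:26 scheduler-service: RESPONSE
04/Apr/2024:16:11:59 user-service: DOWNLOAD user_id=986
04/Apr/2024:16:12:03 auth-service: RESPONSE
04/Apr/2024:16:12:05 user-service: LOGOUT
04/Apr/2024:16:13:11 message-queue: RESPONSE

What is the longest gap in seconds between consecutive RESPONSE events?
406

To find the longest gap:

1. Extract all RESPONSE events in chronological order
2. Calculate time differences between consecutive events
3. Find the maximum difference
4. Longest gap: 406 seconds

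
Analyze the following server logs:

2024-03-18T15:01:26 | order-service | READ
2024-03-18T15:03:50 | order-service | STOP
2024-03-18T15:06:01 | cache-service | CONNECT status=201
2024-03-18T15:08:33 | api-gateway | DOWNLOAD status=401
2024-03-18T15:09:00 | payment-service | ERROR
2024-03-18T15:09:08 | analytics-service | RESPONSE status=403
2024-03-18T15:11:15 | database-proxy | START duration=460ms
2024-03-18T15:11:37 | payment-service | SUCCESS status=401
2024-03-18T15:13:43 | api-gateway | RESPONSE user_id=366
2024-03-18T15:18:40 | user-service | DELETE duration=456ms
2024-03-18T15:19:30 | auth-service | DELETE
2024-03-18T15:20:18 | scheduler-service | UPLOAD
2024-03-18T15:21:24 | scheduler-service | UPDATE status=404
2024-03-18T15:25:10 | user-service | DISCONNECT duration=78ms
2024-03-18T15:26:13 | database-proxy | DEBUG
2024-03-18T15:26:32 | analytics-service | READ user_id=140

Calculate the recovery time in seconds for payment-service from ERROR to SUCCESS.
157

To calculate recovery time:

1. Find ERROR event for payment-service: 2024-03-18T15:09:00
2. Find next SUCCESS event for payment-service: 2024-03-18T15:11:37
3. Recovery time: 2024-03-18T15:11:37 - 2024-03-18T15:09:00 = 157 seconds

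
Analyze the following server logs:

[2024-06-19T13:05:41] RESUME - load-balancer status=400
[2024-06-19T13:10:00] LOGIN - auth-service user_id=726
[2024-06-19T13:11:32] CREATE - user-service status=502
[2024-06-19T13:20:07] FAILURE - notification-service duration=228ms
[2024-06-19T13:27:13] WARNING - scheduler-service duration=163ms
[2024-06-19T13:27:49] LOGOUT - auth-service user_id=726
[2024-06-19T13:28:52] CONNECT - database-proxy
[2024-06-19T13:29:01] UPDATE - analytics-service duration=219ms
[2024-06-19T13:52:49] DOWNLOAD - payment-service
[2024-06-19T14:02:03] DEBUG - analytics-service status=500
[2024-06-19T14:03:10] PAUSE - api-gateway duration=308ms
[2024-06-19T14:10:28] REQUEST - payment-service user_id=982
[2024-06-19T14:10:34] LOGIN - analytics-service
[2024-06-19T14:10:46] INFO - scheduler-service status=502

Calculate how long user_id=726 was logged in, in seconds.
1069

To calculate session duration:

1. Find LOGIN event for user_id=726: 2024-06-19T13:10:00
2. Find LOGOUT event for user_id=726: 2024-06-19T13:27:49
3. Session duration: 2024-06-19T13:27:49 - 2024-06-19T13:10:00 = 1069 seconds (17 minutes)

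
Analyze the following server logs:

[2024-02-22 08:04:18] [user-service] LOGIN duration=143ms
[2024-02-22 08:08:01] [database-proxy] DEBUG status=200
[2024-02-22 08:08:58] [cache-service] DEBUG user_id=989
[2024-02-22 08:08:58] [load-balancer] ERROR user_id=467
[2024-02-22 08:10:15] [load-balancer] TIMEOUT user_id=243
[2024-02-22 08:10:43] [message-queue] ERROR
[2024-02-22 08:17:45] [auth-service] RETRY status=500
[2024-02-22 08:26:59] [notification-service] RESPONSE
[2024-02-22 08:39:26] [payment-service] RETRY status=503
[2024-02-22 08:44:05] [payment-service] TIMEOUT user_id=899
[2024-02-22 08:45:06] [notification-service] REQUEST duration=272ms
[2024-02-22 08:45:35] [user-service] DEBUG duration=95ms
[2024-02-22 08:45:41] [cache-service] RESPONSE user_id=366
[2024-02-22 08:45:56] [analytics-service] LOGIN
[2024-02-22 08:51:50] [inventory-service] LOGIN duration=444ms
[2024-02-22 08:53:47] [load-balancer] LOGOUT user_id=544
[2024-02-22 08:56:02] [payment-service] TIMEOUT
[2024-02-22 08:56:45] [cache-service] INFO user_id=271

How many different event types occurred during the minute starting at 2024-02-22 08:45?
4

To count unique event types:

1. Filter events in the minute starting at 2024-02-22 08:45
2. Extract event types from matching entries
3. Count unique types: 4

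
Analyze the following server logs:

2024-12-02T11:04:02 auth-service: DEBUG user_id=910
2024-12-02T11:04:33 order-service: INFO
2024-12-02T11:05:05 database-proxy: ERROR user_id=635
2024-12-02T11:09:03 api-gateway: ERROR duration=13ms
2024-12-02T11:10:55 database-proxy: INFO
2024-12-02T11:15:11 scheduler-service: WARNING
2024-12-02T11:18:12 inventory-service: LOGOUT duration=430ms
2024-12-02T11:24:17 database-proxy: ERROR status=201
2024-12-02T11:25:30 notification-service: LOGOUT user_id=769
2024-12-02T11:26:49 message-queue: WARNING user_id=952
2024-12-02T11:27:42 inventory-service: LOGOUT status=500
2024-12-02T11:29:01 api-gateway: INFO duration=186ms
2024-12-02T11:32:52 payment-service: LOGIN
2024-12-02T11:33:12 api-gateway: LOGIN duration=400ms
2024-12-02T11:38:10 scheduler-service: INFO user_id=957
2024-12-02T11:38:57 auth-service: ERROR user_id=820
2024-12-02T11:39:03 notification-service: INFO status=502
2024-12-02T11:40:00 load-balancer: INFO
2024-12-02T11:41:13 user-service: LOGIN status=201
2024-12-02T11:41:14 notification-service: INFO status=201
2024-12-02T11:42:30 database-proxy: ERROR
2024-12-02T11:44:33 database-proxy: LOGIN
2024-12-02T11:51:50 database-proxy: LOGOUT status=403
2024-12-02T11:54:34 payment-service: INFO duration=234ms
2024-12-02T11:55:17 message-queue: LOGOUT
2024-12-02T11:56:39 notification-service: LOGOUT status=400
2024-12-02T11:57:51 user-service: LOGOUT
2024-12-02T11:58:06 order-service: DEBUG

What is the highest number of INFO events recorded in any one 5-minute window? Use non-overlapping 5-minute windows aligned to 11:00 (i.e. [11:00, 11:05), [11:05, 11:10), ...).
2

To find the burst window:

1. Divide the log period into non-overlapping 5-minute windows starting at 11:00
2. Count INFO events in each window
3. Find the window with maximum count
4. Maximum events in a window: 2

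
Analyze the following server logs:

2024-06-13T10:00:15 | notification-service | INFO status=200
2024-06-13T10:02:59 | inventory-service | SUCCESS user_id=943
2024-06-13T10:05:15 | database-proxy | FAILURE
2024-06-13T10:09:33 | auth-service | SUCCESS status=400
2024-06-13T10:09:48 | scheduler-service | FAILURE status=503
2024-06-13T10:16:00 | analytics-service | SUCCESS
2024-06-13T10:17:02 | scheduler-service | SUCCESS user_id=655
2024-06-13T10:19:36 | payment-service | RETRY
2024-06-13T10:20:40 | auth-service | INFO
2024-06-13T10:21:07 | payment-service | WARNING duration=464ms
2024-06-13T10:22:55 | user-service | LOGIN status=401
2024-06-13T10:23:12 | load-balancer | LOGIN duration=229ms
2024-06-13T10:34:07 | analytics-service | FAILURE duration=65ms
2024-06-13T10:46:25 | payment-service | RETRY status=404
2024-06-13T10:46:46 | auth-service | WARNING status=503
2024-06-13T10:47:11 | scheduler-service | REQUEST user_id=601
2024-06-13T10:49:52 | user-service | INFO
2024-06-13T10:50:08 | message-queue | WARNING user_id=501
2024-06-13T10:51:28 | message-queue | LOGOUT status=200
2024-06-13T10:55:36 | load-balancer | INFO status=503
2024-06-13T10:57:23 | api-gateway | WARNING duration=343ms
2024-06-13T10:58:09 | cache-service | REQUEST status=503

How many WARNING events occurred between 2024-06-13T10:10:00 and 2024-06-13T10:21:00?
0

To count events in the time window:

1. Window boundaries: 2024-06-13T10:10:00 to 2024-06-13T10:21:00
2. Filter for WARNING events within this window
3. Count matching events: 0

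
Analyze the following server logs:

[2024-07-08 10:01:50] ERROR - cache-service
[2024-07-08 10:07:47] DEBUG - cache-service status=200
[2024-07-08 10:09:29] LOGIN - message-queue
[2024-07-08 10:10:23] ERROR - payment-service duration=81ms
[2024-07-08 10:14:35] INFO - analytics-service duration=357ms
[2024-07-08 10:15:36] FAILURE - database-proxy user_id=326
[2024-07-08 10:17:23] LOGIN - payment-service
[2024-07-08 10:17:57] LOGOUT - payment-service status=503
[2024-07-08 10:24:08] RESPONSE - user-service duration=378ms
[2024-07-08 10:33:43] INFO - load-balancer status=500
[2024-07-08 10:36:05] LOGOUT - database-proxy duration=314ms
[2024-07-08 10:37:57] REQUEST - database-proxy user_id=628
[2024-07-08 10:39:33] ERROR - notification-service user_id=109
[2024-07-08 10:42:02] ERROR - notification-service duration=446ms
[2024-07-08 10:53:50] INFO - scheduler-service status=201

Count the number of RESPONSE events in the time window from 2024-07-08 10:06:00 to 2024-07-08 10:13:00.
0

To count events in the time window:

1. Window boundaries: 2024-07-08 10:06:00 to 2024-07-08 10:13:00
2. Filter for RESPONSE events within this window
3. Count matching events: 0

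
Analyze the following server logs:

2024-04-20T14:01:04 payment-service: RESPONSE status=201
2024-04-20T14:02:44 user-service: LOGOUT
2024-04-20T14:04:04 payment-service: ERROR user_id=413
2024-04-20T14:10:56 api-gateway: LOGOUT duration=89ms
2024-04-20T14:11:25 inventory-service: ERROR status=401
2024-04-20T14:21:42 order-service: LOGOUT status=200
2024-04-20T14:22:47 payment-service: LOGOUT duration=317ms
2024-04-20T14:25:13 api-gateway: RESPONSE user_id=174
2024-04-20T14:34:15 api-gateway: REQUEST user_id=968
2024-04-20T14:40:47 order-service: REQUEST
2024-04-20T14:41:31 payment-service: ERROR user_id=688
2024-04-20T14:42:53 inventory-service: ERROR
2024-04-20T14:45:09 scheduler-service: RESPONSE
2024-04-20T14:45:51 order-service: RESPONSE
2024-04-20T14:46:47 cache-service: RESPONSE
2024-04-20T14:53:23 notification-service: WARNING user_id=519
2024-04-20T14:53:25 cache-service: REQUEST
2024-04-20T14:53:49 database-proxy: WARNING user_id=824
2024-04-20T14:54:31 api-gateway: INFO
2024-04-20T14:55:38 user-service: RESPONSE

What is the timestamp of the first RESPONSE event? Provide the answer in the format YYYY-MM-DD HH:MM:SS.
2024-04-20 14:01:04

To find the first event:

1. Filter for all RESPONSE events
2. Sort by timestamp
3. Select the first one
4. Timestamp: 2024-04-20 14:01:04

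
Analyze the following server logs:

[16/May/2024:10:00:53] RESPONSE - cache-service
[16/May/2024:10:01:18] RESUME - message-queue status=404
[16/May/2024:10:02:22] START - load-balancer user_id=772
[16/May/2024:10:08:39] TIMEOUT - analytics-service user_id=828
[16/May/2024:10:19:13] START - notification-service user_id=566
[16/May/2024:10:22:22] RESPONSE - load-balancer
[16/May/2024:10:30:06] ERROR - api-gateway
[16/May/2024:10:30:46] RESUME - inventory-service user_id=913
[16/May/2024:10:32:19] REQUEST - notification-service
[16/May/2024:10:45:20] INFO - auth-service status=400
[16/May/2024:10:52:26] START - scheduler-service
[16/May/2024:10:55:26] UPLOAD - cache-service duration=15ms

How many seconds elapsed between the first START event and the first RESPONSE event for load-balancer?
1200

To find the time between events:

1. Locate the first START event for load-balancer: 16/May/2024:10:02:22
2. Locate the first RESPONSE event for load-balancer: 16/May/2024:10:22:22
3. Calculate the difference: 16/May/2024:10:22:22 - 16/May/2024:10:02:22 = 1200 seconds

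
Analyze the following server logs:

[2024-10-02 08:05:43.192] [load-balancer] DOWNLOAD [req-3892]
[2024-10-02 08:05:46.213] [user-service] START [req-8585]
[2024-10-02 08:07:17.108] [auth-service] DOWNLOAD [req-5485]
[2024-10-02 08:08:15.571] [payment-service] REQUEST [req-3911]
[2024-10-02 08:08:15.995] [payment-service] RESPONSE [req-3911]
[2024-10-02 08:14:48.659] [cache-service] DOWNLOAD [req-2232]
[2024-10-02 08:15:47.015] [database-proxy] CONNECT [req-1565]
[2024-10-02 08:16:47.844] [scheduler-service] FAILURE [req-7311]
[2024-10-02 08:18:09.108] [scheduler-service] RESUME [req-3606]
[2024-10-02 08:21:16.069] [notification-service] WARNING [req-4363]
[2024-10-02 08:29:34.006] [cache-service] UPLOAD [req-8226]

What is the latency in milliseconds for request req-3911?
424

To calculate latency:

1. Find REQUEST with id req-3911: 2024-10-02 08:08:15.571
2. Find RESPONSE with id req-3911: 2024-10-02 08:08:15.995
3. Latency: 2024-10-02 08:08:15.995 - 2024-10-02 08:08:15.571 = 424ms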